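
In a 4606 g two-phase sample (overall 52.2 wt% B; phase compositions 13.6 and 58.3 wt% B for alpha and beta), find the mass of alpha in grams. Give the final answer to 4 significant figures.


f_alpha = (C_beta - C0) / (C_beta - C_alpha)
f_alpha = (58.3 - 52.2) / (58.3 - 13.6) = 0.136465
m_alpha = f_alpha * m_total = 0.136465 * 4606 = 628.6 g


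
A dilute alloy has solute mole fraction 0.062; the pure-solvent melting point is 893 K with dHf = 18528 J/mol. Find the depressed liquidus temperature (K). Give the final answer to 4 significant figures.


dT = R*Tm^2*x / dHf
dT = 8.314 * 893^2 * 0.062 / 18528
dT = 22.1859 K
T_new = 893 - 22.1859 = 870.8 K


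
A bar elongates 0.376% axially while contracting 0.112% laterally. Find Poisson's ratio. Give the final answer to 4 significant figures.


nu = -epsilon_lat / epsilon_axial
Lateral strain is contraction (negative), so using magnitudes:
nu = 0.112 / 0.376
nu = 0.2979


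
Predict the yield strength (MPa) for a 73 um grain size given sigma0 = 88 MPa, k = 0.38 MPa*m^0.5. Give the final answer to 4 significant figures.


sigma_y = sigma0 + k / sqrt(d)
d = 73 um = 7.3e-05 m
sigma_y = 88 + 0.38 / sqrt(7.3e-05)
sigma_y = 132.5 MPa


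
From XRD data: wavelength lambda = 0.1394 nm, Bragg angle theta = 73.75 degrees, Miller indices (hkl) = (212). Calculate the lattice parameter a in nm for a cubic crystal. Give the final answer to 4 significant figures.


d = lambda / (2*sin(theta))
d = 0.1394 / (2*sin(73.75 deg))
d = 0.0726004 nm
a = d * sqrt(h^2+k^2+l^2) = 0.0726004 * sqrt(9)
a = 0.2178 nm


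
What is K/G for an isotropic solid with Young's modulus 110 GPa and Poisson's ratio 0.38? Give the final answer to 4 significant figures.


G = E / (2*(1+nu))
G = 110 / (2*(1+0.38)) = 39.8551 GPa
K = E / (3*(1-2*nu))
K = 110 / (3*(1-2*0.38)) = 152.778 GPa
K/G = 152.778 / 39.8551 = 3.833


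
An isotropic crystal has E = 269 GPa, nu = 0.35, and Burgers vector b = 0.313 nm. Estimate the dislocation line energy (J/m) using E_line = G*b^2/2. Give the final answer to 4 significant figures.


Step 1: G = E / (2*(1+nu))
G = 269 / (2*(1+0.35)) = 99.6296 GPa = 9.96296e+10 Pa
Step 2: E_line = G*b^2/2
b = 0.313 nm = 3.13e-10 m
E_line = 0.5 * 9.96296e+10 * (3.13e-10)^2 = 4.88e-09 J/m


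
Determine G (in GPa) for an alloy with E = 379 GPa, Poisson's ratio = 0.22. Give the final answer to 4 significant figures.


G = E / (2*(1+nu))
G = 379 / (2*(1+0.22))
G = 155.3 GPa


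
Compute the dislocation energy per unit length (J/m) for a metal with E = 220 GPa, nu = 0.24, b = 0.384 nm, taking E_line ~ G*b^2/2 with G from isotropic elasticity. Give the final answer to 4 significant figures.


Step 1: G = E / (2*(1+nu))
G = 220 / (2*(1+0.24)) = 88.7097 GPa = 8.87097e+10 Pa
Step 2: E_line = G*b^2/2
b = 0.384 nm = 3.84e-10 m
E_line = 0.5 * 8.87097e+10 * (3.84e-10)^2 = 6.54e-09 J/m


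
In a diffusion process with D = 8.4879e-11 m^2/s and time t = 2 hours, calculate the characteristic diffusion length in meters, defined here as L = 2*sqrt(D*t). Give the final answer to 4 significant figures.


t = 2 hr = 7200 s
Diffusion length = 2*sqrt(D*t)
= 2*sqrt(8.4879e-11 * 7200)
= 1.563e-03 m


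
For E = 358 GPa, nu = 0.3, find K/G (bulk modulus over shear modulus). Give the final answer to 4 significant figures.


G = E / (2*(1+nu))
G = 358 / (2*(1+0.3)) = 137.692 GPa
K = E / (3*(1-2*nu))
K = 358 / (3*(1-2*0.3)) = 298.333 GPa
K/G = 298.333 / 137.692 = 2.167


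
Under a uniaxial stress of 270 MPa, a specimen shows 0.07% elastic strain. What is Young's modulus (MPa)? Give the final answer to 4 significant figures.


E = sigma / epsilon
epsilon = 0.07% = 7e-04
E = 270 / 7e-04
E = 385700 MPa


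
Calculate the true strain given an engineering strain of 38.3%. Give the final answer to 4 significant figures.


epsilon_true = ln(1 + epsilon_eng)
epsilon_true = ln(1 + 0.383)
epsilon_true = 0.3243


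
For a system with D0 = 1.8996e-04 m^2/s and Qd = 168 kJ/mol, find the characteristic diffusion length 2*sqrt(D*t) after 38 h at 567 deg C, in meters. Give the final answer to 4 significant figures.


Step 1: D = D0 * exp(-Qd/(R*T))
T = 840.15 K
D = 1.8996e-04 * exp(-168e3 / (8.314 * 840.15)) = 6.81118e-15 m^2/s
Step 2: L = 2*sqrt(D*t)
t = 38 h = 136800 s
L = 2*sqrt(6.81118e-15 * 136800) = 6.105e-05 m


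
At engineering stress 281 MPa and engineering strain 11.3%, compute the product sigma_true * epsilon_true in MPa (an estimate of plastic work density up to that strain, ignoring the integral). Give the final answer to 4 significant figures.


sigma_true = sigma_eng * (1 + epsilon_eng)
sigma_true = 281 * (1 + 0.113) = 312.753 MPa
epsilon_true = ln(1 + epsilon_eng)
epsilon_true = ln(1 + 0.113) = 0.107059
sigma_true * epsilon_true = 312.753 * 0.107059 = 33.48 MPa


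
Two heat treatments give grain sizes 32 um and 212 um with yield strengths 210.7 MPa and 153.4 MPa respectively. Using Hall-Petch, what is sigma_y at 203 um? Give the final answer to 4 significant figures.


sigma_y = sigma0 + k / sqrt(d)
1/sqrt(d1) = 1/sqrt(3.2e-05) = 176.777;  1/sqrt(d2) = 68.6803
k = (sigma1 - sigma2) / (1/sqrt(d1) - 1/sqrt(d2)) = (210.7 - 153.4) / (176.777 - 68.6803) = 0.530082 MPa*m^0.5
sigma0 = sigma1 - k/sqrt(d1) = 210.7 - 0.530082*176.777 = 116.994 MPa
sigma_y(d3) = 116.994 + 0.530082 / sqrt(2.03e-04) = 154.2 MPa


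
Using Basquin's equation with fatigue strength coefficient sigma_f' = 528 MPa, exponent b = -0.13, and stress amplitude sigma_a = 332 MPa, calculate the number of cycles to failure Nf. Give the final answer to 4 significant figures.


sigma_a = sigma_f' * (2*Nf)^b
2*Nf = (sigma_a / sigma_f')^(1/b)
2*Nf = (332 / 528)^(1/-0.13)
2*Nf = 35.4787
Nf = 17.74 cycles


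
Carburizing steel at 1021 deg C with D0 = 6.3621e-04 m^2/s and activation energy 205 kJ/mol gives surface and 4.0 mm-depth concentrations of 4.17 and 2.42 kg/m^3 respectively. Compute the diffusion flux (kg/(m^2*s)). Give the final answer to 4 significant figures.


Step 1: D = D0 * exp(-Qd/(R*T))
T = 1021 + 273.15 = 1294.15 K
D = 6.3621e-04 * exp(-205e3 / (8.314 * 1294.15)) = 3.38117e-12 m^2/s
Step 2: J = D * (C1 - C2) / dx
J = 3.38117e-12 * (4.17 - 2.42) / 4e-03
J = 1.479e-09 kg/(m^2*s)


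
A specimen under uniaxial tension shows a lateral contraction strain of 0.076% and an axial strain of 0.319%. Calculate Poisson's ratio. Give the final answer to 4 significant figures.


nu = -epsilon_lat / epsilon_axial
Lateral strain is contraction (negative), so using magnitudes:
nu = 0.076 / 0.319
nu = 0.2382


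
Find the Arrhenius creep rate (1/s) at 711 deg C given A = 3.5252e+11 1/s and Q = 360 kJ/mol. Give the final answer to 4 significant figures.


rate = A * exp(-Q / (R*T))
T = 711 + 273.15 = 984.15 K
rate = 3.5252e+11 * exp(-360e3 / (8.314 * 984.15))
rate = 2.749e-08 1/s


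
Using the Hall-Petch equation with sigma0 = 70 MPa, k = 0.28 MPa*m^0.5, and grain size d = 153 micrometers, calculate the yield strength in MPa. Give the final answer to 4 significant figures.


sigma_y = sigma0 + k / sqrt(d)
d = 153 um = 1.53e-04 m
sigma_y = 70 + 0.28 / sqrt(1.53e-04)
sigma_y = 92.64 MPa


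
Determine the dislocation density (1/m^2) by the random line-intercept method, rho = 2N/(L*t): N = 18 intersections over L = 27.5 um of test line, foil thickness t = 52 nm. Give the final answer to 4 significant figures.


rho = 2N / (L * t)
L = 27.5 um = 2.75e-05 m, t = 52 nm = 5.2e-08 m
rho = 2 * 18 / (2.75e-05 * 5.2e-08)
rho = 2.517e+13 1/m^2


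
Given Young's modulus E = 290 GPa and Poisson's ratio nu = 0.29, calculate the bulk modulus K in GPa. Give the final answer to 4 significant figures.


K = E / (3*(1-2*nu))
K = 290 / (3*(1-2*0.29))
K = 230.2 GPa


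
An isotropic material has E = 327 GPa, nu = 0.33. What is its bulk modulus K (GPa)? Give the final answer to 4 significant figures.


K = E / (3*(1-2*nu))
K = 327 / (3*(1-2*0.33))
K = 320.6 GPa


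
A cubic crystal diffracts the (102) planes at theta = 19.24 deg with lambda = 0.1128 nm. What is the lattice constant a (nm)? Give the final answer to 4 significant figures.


d = lambda / (2*sin(theta))
d = 0.1128 / (2*sin(19.24 deg))
d = 0.171155 nm
a = d * sqrt(h^2+k^2+l^2) = 0.171155 * sqrt(5)
a = 0.3827 nm


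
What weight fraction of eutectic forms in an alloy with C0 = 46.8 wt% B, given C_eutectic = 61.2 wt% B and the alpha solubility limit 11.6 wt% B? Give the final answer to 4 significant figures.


f_primary = (C_e - C0) / (C_e - C_alpha_max)
f_primary = (61.2 - 46.8) / (61.2 - 11.6)
f_primary = 0.290323
f_eutectic = 1 - 0.290323 = 0.7097


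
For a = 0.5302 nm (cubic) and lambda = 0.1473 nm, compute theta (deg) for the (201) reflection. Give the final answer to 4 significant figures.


d = a / sqrt(h^2+k^2+l^2)
d = 0.5302 / sqrt(5) = 0.237113 nm
lambda = 2*d*sin(theta)  =>  sin(theta) = lambda / (2*d)
sin(theta) = 0.1473 / (2 * 0.237113) = 0.310612
theta = 18.1 deg


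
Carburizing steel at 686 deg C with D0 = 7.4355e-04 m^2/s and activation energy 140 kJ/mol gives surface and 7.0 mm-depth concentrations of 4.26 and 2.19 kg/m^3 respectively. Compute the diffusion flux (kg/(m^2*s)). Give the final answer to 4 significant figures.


Step 1: D = D0 * exp(-Qd/(R*T))
T = 686 + 273.15 = 959.15 K
D = 7.4355e-04 * exp(-140e3 / (8.314 * 959.15)) = 1.76495e-11 m^2/s
Step 2: J = D * (C1 - C2) / dx
J = 1.76495e-11 * (4.26 - 2.19) / 7e-03
J = 5.219e-09 kg/(m^2*s)


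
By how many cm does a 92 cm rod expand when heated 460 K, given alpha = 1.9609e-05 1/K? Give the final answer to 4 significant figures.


dL = L0 * alpha * dT
dL = 92 * 1.9609e-05 * 460
dL = 0.8299 cm


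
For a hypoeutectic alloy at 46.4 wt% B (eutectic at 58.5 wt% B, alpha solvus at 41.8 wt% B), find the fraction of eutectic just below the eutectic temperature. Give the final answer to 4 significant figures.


f_primary = (C_e - C0) / (C_e - C_alpha_max)
f_primary = (58.5 - 46.4) / (58.5 - 41.8)
f_primary = 0.724551
f_eutectic = 1 - 0.724551 = 0.2754


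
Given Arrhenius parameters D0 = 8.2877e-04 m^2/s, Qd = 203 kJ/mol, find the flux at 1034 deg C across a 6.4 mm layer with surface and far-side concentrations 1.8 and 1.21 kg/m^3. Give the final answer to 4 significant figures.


Step 1: D = D0 * exp(-Qd/(R*T))
T = 1034 + 273.15 = 1307.15 K
D = 8.2877e-04 * exp(-203e3 / (8.314 * 1307.15)) = 6.39908e-12 m^2/s
Step 2: J = D * (C1 - C2) / dx
J = 6.39908e-12 * (1.8 - 1.21) / 6.4e-03
J = 5.899e-10 kg/(m^2*s)


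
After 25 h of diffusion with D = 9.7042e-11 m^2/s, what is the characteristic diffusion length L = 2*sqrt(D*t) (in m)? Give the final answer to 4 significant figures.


t = 25 hr = 90000 s
Diffusion length = 2*sqrt(D*t)
= 2*sqrt(9.7042e-11 * 90000)
= 5.911e-03 m


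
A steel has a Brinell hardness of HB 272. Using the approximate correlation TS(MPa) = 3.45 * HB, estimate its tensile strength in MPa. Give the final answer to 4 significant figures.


TS (MPa) = 3.45 * HB
TS = 3.45 * 272
TS = 938.4 MPa


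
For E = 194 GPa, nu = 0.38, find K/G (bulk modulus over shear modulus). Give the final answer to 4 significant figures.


G = E / (2*(1+nu))
G = 194 / (2*(1+0.38)) = 70.2899 GPa
K = E / (3*(1-2*nu))
K = 194 / (3*(1-2*0.38)) = 269.444 GPa
K/G = 269.444 / 70.2899 = 3.833


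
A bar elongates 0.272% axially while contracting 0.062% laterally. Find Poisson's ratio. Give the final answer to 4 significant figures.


nu = -epsilon_lat / epsilon_axial
Lateral strain is contraction (negative), so using magnitudes:
nu = 0.062 / 0.272
nu = 0.2279


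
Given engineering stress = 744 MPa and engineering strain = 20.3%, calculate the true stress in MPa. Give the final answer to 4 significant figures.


sigma_true = sigma_eng * (1 + epsilon_eng)
sigma_true = 744 * (1 + 0.203)
sigma_true = 895 MPa


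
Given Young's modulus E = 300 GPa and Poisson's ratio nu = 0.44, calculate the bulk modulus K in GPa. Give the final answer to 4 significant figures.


K = E / (3*(1-2*nu))
K = 300 / (3*(1-2*0.44))
K = 833.3 GPa


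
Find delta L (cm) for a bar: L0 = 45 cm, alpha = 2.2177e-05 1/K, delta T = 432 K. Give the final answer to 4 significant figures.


dL = L0 * alpha * dT
dL = 45 * 2.2177e-05 * 432
dL = 0.4311 cm


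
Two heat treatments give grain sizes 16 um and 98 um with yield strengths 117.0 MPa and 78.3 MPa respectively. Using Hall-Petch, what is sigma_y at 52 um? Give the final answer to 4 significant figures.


sigma_y = sigma0 + k / sqrt(d)
1/sqrt(d1) = 1/sqrt(1.6e-05) = 250;  1/sqrt(d2) = 101.015
k = (sigma1 - sigma2) / (1/sqrt(d1) - 1/sqrt(d2)) = (117.0 - 78.3) / (250 - 101.015) = 0.259758 MPa*m^0.5
sigma0 = sigma1 - k/sqrt(d1) = 117.0 - 0.259758*250 = 52.0605 MPa
sigma_y(d3) = 52.0605 + 0.259758 / sqrt(5.2e-05) = 88.08 MPa


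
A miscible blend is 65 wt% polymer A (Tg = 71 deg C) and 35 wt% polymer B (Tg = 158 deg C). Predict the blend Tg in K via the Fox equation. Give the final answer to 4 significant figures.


1/Tg = w1/Tg1 + w2/Tg2 (in Kelvin)
Tg1 = 344.15 K, Tg2 = 431.15 K
1/Tg = 0.65/344.15 + 0.35/431.15
Tg = 370.3 K


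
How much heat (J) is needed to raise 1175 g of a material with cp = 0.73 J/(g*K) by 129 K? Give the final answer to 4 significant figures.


Q = m * cp * dT
Q = 1175 * 0.73 * 129
Q = 110600 J


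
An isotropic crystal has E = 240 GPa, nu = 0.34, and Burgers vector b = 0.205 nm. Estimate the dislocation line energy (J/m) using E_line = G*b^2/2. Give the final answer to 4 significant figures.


Step 1: G = E / (2*(1+nu))
G = 240 / (2*(1+0.34)) = 89.5522 GPa = 8.95522e+10 Pa
Step 2: E_line = G*b^2/2
b = 0.205 nm = 2.05e-10 m
E_line = 0.5 * 8.95522e+10 * (2.05e-10)^2 = 1.882e-09 J/m


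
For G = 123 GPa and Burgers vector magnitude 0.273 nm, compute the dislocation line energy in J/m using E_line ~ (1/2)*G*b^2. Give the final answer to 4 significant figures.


E = G*b^2/2
b = 0.273 nm = 2.73e-10 m
G = 123 GPa = 1.23e+11 Pa
E = 0.5 * 1.23e+11 * (2.73e-10)^2
E = 4.584e-09 J/m


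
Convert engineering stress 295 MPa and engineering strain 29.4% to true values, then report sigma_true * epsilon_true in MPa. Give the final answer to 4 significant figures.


sigma_true = sigma_eng * (1 + epsilon_eng)
sigma_true = 295 * (1 + 0.294) = 381.73 MPa
epsilon_true = ln(1 + epsilon_eng)
epsilon_true = ln(1 + 0.294) = 0.257738
sigma_true * epsilon_true = 381.73 * 0.257738 = 98.39 MPa


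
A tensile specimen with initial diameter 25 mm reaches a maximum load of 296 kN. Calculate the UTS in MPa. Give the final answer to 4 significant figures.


A0 = pi*(d/2)^2 = pi*(25/2)^2 = 490.874 mm^2
UTS = F_max / A0 = 296*1000 / 490.874
UTS = 603 MPa


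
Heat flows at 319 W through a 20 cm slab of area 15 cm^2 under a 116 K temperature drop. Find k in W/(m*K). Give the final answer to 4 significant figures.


k = Q*L / (A*dT)
L = 0.2 m, A = 1.5e-03 m^2
k = 319 * 0.2 / (1.5e-03 * 116)
k = 366.7 W/(m*K)


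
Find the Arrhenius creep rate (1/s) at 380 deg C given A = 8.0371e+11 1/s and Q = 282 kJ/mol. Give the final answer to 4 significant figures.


rate = A * exp(-Q / (R*T))
T = 380 + 273.15 = 653.15 K
rate = 8.0371e+11 * exp(-282e3 / (8.314 * 653.15))
rate = 2.248e-11 1/s


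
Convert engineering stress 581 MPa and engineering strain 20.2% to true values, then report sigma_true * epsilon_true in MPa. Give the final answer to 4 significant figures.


sigma_true = sigma_eng * (1 + epsilon_eng)
sigma_true = 581 * (1 + 0.202) = 698.362 MPa
epsilon_true = ln(1 + epsilon_eng)
epsilon_true = ln(1 + 0.202) = 0.183987
sigma_true * epsilon_true = 698.362 * 0.183987 = 128.5 MPa


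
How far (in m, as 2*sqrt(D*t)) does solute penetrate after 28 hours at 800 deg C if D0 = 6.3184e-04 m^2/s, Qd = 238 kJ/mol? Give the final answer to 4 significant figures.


Step 1: D = D0 * exp(-Qd/(R*T))
T = 1073.15 K
D = 6.3184e-04 * exp(-238e3 / (8.314 * 1073.15)) = 1.64341e-15 m^2/s
Step 2: L = 2*sqrt(D*t)
t = 28 h = 100800 s
L = 2*sqrt(1.64341e-15 * 100800) = 2.574e-05 m


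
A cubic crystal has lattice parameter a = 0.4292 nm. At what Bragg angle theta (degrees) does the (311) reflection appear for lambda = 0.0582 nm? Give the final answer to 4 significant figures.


d = a / sqrt(h^2+k^2+l^2)
d = 0.4292 / sqrt(11) = 0.129409 nm
lambda = 2*d*sin(theta)  =>  sin(theta) = lambda / (2*d)
sin(theta) = 0.0582 / (2 * 0.129409) = 0.224869
theta = 13 deg


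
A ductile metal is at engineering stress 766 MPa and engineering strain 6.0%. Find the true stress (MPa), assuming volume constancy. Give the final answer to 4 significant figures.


sigma_true = sigma_eng * (1 + epsilon_eng)
sigma_true = 766 * (1 + 0.06)
sigma_true = 812 MPa


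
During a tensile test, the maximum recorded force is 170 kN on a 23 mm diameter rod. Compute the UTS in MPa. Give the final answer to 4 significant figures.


A0 = pi*(d/2)^2 = pi*(23/2)^2 = 415.476 mm^2
UTS = F_max / A0 = 170*1000 / 415.476
UTS = 409.2 MPa


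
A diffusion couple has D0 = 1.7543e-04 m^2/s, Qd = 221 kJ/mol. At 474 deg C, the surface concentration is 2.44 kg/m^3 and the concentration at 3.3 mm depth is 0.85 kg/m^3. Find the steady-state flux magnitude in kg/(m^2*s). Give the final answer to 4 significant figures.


Step 1: D = D0 * exp(-Qd/(R*T))
T = 474 + 273.15 = 747.15 K
D = 1.7543e-04 * exp(-221e3 / (8.314 * 747.15)) = 6.20907e-20 m^2/s
Step 2: J = D * (C1 - C2) / dx
J = 6.20907e-20 * (2.44 - 0.85) / 3.3e-03
J = 2.992e-17 kg/(m^2*s)


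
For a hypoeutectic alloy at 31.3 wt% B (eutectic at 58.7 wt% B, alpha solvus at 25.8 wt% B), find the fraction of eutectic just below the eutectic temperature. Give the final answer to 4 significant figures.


f_primary = (C_e - C0) / (C_e - C_alpha_max)
f_primary = (58.7 - 31.3) / (58.7 - 25.8)
f_primary = 0.832827
f_eutectic = 1 - 0.832827 = 0.1672


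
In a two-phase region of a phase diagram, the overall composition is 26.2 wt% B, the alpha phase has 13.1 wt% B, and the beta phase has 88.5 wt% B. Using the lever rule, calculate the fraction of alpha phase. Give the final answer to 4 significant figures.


f_alpha = (C_beta - C0) / (C_beta - C_alpha)
f_alpha = (88.5 - 26.2) / (88.5 - 13.1)
f_alpha = 0.8263


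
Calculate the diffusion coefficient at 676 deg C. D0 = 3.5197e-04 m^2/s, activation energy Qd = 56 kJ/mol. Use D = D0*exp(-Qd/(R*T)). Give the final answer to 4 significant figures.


D = D0 * exp(-Qd / (R*T))
T = 949.15 K
D = 3.5197e-04 * exp(-56e3 / (8.314 * 949.15))
D = 2.914e-07 m^2/s


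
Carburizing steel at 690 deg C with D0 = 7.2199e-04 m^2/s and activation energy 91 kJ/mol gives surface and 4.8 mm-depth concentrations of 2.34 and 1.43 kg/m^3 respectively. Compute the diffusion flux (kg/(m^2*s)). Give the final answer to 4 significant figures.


Step 1: D = D0 * exp(-Qd/(R*T))
T = 690 + 273.15 = 963.15 K
D = 7.2199e-04 * exp(-91e3 / (8.314 * 963.15)) = 8.37796e-09 m^2/s
Step 2: J = D * (C1 - C2) / dx
J = 8.37796e-09 * (2.34 - 1.43) / 4.8e-03
J = 1.588e-06 kg/(m^2*s)


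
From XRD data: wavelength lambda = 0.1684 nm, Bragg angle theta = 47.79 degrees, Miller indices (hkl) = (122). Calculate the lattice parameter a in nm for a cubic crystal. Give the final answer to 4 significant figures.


d = lambda / (2*sin(theta))
d = 0.1684 / (2*sin(47.79 deg))
d = 0.113678 nm
a = d * sqrt(h^2+k^2+l^2) = 0.113678 * sqrt(9)
a = 0.341 nm


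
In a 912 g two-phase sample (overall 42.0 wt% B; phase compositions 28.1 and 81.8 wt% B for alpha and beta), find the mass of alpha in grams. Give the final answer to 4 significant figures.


f_alpha = (C_beta - C0) / (C_beta - C_alpha)
f_alpha = (81.8 - 42.0) / (81.8 - 28.1) = 0.741155
m_alpha = f_alpha * m_total = 0.741155 * 912 = 675.9 g


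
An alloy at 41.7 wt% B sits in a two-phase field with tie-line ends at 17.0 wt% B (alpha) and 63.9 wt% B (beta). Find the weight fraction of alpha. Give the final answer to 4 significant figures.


f_alpha = (C_beta - C0) / (C_beta - C_alpha)
f_alpha = (63.9 - 41.7) / (63.9 - 17.0)
f_alpha = 0.4733


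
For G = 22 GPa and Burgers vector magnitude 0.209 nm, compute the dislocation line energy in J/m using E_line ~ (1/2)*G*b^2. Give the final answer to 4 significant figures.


E = G*b^2/2
b = 0.209 nm = 2.09e-10 m
G = 22 GPa = 2.2e+10 Pa
E = 0.5 * 2.2e+10 * (2.09e-10)^2
E = 4.805e-10 J/m


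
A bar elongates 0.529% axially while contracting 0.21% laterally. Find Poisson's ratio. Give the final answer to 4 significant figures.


nu = -epsilon_lat / epsilon_axial
Lateral strain is contraction (negative), so using magnitudes:
nu = 0.21 / 0.529
nu = 0.397


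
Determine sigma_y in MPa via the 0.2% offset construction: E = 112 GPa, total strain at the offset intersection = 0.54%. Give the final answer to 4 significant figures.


Offset strain = 0.002
Elastic strain at yield = total_strain - offset = 5.4e-03 - 0.002 = 3.4e-03
sigma_y = E * elastic_strain = 112000 * 3.4e-03
sigma_y = 380.8 MPa


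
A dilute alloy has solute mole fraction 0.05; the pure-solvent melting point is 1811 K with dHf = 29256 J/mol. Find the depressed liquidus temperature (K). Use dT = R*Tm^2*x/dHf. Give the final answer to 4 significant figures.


dT = R*Tm^2*x / dHf
dT = 8.314 * 1811^2 * 0.05 / 29256
dT = 46.6017 K
T_new = 1811 - 46.6017 = 1764 K


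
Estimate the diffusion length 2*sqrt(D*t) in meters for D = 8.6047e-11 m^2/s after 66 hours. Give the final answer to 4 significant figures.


t = 66 hr = 237600 s
Diffusion length = 2*sqrt(D*t)
= 2*sqrt(8.6047e-11 * 237600)
= 9.043e-03 m


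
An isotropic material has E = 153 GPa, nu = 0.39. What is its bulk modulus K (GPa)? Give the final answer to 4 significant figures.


K = E / (3*(1-2*nu))
K = 153 / (3*(1-2*0.39))
K = 231.8 GPa


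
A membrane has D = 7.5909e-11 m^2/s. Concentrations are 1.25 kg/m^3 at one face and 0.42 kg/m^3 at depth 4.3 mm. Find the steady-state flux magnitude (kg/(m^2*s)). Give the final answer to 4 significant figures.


J = -D * (dC/dx) = D * (C1 - C2) / dx
J = 7.5909e-11 * (1.25 - 0.42) / 4.3e-03
J = 1.465e-08 kg/(m^2*s)


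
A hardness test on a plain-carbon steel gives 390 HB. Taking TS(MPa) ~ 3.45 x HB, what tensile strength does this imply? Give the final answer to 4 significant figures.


TS (MPa) = 3.45 * HB
TS = 3.45 * 390
TS = 1346 MPa


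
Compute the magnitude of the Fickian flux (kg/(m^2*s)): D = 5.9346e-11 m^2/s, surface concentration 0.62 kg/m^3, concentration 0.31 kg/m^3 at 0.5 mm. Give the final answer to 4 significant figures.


J = -D * (dC/dx) = D * (C1 - C2) / dx
J = 5.9346e-11 * (0.62 - 0.31) / 5e-04
J = 3.679e-08 kg/(m^2*s)


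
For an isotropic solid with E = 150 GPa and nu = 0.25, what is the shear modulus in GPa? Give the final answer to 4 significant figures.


G = E / (2*(1+nu))
G = 150 / (2*(1+0.25))
G = 60 GPa


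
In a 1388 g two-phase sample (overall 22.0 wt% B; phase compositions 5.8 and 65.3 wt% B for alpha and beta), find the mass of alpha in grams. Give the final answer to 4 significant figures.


f_alpha = (C_beta - C0) / (C_beta - C_alpha)
f_alpha = (65.3 - 22.0) / (65.3 - 5.8) = 0.727731
m_alpha = f_alpha * m_total = 0.727731 * 1388 = 1010 g


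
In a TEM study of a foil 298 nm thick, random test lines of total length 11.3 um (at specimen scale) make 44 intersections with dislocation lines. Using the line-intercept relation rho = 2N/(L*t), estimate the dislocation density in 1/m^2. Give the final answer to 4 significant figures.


rho = 2N / (L * t)
L = 11.3 um = 1.13e-05 m, t = 298 nm = 2.98e-07 m
rho = 2 * 44 / (1.13e-05 * 2.98e-07)
rho = 2.613e+13 1/m^2


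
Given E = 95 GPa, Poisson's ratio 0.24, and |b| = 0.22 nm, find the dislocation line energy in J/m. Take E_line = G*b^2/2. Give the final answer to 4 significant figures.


Step 1: G = E / (2*(1+nu))
G = 95 / (2*(1+0.24)) = 38.3065 GPa = 3.83065e+10 Pa
Step 2: E_line = G*b^2/2
b = 0.22 nm = 2.2e-10 m
E_line = 0.5 * 3.83065e+10 * (2.2e-10)^2 = 9.27e-10 J/m


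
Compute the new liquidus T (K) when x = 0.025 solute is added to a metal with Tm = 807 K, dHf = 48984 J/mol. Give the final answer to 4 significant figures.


dT = R*Tm^2*x / dHf
dT = 8.314 * 807^2 * 0.025 / 48984
dT = 2.76339 K
T_new = 807 - 2.76339 = 804.2 K


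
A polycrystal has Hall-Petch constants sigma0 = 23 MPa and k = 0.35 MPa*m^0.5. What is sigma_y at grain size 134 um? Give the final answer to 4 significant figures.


sigma_y = sigma0 + k / sqrt(d)
d = 134 um = 1.34e-04 m
sigma_y = 23 + 0.35 / sqrt(1.34e-04)
sigma_y = 53.24 MPa


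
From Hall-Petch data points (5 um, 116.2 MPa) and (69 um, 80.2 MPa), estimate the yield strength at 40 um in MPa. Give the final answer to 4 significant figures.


sigma_y = sigma0 + k / sqrt(d)
1/sqrt(d1) = 1/sqrt(5e-06) = 447.214;  1/sqrt(d2) = 120.386
k = (sigma1 - sigma2) / (1/sqrt(d1) - 1/sqrt(d2)) = (116.2 - 80.2) / (447.214 - 120.386) = 0.11015 MPa*m^0.5
sigma0 = sigma1 - k/sqrt(d1) = 116.2 - 0.11015*447.214 = 66.9395 MPa
sigma_y(d3) = 66.9395 + 0.11015 / sqrt(4e-05) = 84.36 MPa


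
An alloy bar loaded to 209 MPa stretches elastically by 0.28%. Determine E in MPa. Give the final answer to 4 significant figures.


E = sigma / epsilon
epsilon = 0.28% = 2.8e-03
E = 209 / 2.8e-03
E = 74640 MPa


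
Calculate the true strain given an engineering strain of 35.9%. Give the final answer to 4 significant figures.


epsilon_true = ln(1 + epsilon_eng)
epsilon_true = ln(1 + 0.359)
epsilon_true = 0.3067


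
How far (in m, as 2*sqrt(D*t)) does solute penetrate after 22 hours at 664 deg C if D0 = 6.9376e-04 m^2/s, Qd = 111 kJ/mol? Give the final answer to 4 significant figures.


Step 1: D = D0 * exp(-Qd/(R*T))
T = 937.15 K
D = 6.9376e-04 * exp(-111e3 / (8.314 * 937.15)) = 4.50915e-10 m^2/s
Step 2: L = 2*sqrt(D*t)
t = 22 h = 79200 s
L = 2*sqrt(4.50915e-10 * 79200) = 0.01195 m


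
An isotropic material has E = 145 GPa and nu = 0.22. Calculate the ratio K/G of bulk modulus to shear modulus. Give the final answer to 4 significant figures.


G = E / (2*(1+nu))
G = 145 / (2*(1+0.22)) = 59.4262 GPa
K = E / (3*(1-2*nu))
K = 145 / (3*(1-2*0.22)) = 86.3095 GPa
K/G = 86.3095 / 59.4262 = 1.452


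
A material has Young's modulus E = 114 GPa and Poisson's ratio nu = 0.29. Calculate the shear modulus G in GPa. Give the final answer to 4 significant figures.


G = E / (2*(1+nu))
G = 114 / (2*(1+0.29))
G = 44.19 GPa


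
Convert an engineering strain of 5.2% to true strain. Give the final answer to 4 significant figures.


epsilon_true = ln(1 + epsilon_eng)
epsilon_true = ln(1 + 0.052)
epsilon_true = 0.05069


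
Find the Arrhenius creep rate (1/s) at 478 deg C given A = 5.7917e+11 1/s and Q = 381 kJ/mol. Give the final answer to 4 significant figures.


rate = A * exp(-Q / (R*T))
T = 478 + 273.15 = 751.15 K
rate = 5.7917e+11 * exp(-381e3 / (8.314 * 751.15))
rate = 1.85e-15 1/s


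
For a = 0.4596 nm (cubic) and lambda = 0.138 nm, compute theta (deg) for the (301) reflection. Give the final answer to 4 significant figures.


d = a / sqrt(h^2+k^2+l^2)
d = 0.4596 / sqrt(10) = 0.145338 nm
lambda = 2*d*sin(theta)  =>  sin(theta) = lambda / (2*d)
sin(theta) = 0.138 / (2 * 0.145338) = 0.474754
theta = 28.34 deg


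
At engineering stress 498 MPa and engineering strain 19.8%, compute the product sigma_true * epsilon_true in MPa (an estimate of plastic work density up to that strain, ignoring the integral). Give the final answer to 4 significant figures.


sigma_true = sigma_eng * (1 + epsilon_eng)
sigma_true = 498 * (1 + 0.198) = 596.604 MPa
epsilon_true = ln(1 + epsilon_eng)
epsilon_true = ln(1 + 0.198) = 0.180653
sigma_true * epsilon_true = 596.604 * 0.180653 = 107.8 MPa


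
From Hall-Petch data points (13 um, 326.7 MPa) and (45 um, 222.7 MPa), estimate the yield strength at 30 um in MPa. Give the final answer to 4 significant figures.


sigma_y = sigma0 + k / sqrt(d)
1/sqrt(d1) = 1/sqrt(1.3e-05) = 277.35;  1/sqrt(d2) = 149.071
k = (sigma1 - sigma2) / (1/sqrt(d1) - 1/sqrt(d2)) = (326.7 - 222.7) / (277.35 - 149.071) = 0.810733 MPa*m^0.5
sigma0 = sigma1 - k/sqrt(d1) = 326.7 - 0.810733*277.35 = 101.843 MPa
sigma_y(d3) = 101.843 + 0.810733 / sqrt(3e-05) = 249.9 MPa


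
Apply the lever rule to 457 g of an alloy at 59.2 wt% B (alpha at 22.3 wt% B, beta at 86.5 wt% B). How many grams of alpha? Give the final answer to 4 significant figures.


f_alpha = (C_beta - C0) / (C_beta - C_alpha)
f_alpha = (86.5 - 59.2) / (86.5 - 22.3) = 0.425234
m_alpha = f_alpha * m_total = 0.425234 * 457 = 194.3 g


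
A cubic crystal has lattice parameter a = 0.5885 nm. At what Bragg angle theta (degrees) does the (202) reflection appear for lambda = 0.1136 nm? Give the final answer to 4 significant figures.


d = a / sqrt(h^2+k^2+l^2)
d = 0.5885 / sqrt(8) = 0.208066 nm
lambda = 2*d*sin(theta)  =>  sin(theta) = lambda / (2*d)
sin(theta) = 0.1136 / (2 * 0.208066) = 0.27299
theta = 15.84 deg


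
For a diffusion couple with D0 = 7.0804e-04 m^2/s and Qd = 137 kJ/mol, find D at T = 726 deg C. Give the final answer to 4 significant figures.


D = D0 * exp(-Qd / (R*T))
T = 999.15 K
D = 7.0804e-04 * exp(-137e3 / (8.314 * 999.15))
D = 4.87e-11 m^2/s


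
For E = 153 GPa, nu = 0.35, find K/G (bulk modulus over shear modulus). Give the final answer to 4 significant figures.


G = E / (2*(1+nu))
G = 153 / (2*(1+0.35)) = 56.6667 GPa
K = E / (3*(1-2*nu))
K = 153 / (3*(1-2*0.35)) = 170 GPa
K/G = 170 / 56.6667 = 3


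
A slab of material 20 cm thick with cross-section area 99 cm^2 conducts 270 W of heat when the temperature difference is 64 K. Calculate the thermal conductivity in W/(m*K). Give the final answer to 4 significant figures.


k = Q*L / (A*dT)
L = 0.2 m, A = 9.9e-03 m^2
k = 270 * 0.2 / (9.9e-03 * 64)
k = 85.23 W/(m*K)


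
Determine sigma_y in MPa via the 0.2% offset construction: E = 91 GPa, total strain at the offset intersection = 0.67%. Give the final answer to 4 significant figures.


Offset strain = 0.002
Elastic strain at yield = total_strain - offset = 6.7e-03 - 0.002 = 4.7e-03
sigma_y = E * elastic_strain = 91000 * 4.7e-03
sigma_y = 427.7 MPa


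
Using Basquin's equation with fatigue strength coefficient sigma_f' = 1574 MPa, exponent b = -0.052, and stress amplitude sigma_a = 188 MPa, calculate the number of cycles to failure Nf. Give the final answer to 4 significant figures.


sigma_a = sigma_f' * (2*Nf)^b
2*Nf = (sigma_a / sigma_f')^(1/b)
2*Nf = (188 / 1574)^(1/-0.052)
2*Nf = 5.58541e+17
Nf = 2.793e+17 cycles


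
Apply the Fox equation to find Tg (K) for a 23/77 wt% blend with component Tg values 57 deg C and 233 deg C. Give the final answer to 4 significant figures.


1/Tg = w1/Tg1 + w2/Tg2 (in Kelvin)
Tg1 = 330.15 K, Tg2 = 506.15 K
1/Tg = 0.23/330.15 + 0.77/506.15
Tg = 450.9 K


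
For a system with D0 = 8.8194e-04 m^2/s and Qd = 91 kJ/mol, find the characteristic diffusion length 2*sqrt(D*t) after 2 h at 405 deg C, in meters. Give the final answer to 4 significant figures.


Step 1: D = D0 * exp(-Qd/(R*T))
T = 678.15 K
D = 8.8194e-04 * exp(-91e3 / (8.314 * 678.15)) = 8.62765e-11 m^2/s
Step 2: L = 2*sqrt(D*t)
t = 2 h = 7200 s
L = 2*sqrt(8.62765e-11 * 7200) = 1.576e-03 m


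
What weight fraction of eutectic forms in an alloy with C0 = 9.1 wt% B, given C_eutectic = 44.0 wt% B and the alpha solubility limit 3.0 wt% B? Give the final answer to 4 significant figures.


f_primary = (C_e - C0) / (C_e - C_alpha_max)
f_primary = (44.0 - 9.1) / (44.0 - 3.0)
f_primary = 0.85122
f_eutectic = 1 - 0.85122 = 0.1488


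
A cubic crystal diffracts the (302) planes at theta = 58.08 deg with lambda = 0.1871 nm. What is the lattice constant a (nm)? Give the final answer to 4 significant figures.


d = lambda / (2*sin(theta))
d = 0.1871 / (2*sin(58.08 deg))
d = 0.110216 nm
a = d * sqrt(h^2+k^2+l^2) = 0.110216 * sqrt(13)
a = 0.3974 nm


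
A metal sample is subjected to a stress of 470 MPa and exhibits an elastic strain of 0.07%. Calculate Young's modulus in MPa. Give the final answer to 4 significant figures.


E = sigma / epsilon
epsilon = 0.07% = 7e-04
E = 470 / 7e-04
E = 671400 MPa


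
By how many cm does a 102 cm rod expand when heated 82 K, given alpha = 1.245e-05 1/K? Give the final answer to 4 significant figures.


dL = L0 * alpha * dT
dL = 102 * 1.245e-05 * 82
dL = 0.1041 cm


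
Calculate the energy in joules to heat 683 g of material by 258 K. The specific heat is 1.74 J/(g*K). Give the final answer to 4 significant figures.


Q = m * cp * dT
Q = 683 * 1.74 * 258
Q = 306600 J


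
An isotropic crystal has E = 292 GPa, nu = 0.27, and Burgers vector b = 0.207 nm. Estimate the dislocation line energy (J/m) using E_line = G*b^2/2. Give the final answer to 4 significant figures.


Step 1: G = E / (2*(1+nu))
G = 292 / (2*(1+0.27)) = 114.961 GPa = 1.14961e+11 Pa
Step 2: E_line = G*b^2/2
b = 0.207 nm = 2.07e-10 m
E_line = 0.5 * 1.14961e+11 * (2.07e-10)^2 = 2.463e-09 J/m


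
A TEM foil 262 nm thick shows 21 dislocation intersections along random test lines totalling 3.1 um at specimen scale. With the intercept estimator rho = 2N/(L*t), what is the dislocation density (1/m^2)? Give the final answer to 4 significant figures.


rho = 2N / (L * t)
L = 3.1 um = 3.1e-06 m, t = 262 nm = 2.62e-07 m
rho = 2 * 21 / (3.1e-06 * 2.62e-07)
rho = 5.171e+13 1/m^2


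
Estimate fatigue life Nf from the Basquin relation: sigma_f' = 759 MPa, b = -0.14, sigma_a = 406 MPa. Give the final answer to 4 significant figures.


sigma_a = sigma_f' * (2*Nf)^b
2*Nf = (sigma_a / sigma_f')^(1/b)
2*Nf = (406 / 759)^(1/-0.14)
2*Nf = 87.2623
Nf = 43.63 cycles


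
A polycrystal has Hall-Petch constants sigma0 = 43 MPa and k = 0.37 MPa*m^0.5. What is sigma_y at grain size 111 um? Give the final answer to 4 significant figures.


sigma_y = sigma0 + k / sqrt(d)
d = 111 um = 1.11e-04 m
sigma_y = 43 + 0.37 / sqrt(1.11e-04)
sigma_y = 78.12 MPa


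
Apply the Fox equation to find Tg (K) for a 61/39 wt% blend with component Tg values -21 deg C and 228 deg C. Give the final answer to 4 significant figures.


1/Tg = w1/Tg1 + w2/Tg2 (in Kelvin)
Tg1 = 252.15 K, Tg2 = 501.15 K
1/Tg = 0.61/252.15 + 0.39/501.15
Tg = 312.8 K


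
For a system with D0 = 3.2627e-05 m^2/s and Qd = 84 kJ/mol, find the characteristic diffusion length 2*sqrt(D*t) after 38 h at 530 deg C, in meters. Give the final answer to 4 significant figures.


Step 1: D = D0 * exp(-Qd/(R*T))
T = 803.15 K
D = 3.2627e-05 * exp(-84e3 / (8.314 * 803.15)) = 1.12267e-10 m^2/s
Step 2: L = 2*sqrt(D*t)
t = 38 h = 136800 s
L = 2*sqrt(1.12267e-10 * 136800) = 7.838e-03 m


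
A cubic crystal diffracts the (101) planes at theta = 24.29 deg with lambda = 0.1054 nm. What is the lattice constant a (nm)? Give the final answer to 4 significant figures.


d = lambda / (2*sin(theta))
d = 0.1054 / (2*sin(24.29 deg))
d = 0.128113 nm
a = d * sqrt(h^2+k^2+l^2) = 0.128113 * sqrt(2)
a = 0.1812 nm


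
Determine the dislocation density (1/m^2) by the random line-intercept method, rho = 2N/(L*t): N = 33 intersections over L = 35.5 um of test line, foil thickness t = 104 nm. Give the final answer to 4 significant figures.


rho = 2N / (L * t)
L = 35.5 um = 3.55e-05 m, t = 104 nm = 1.04e-07 m
rho = 2 * 33 / (3.55e-05 * 1.04e-07)
rho = 1.788e+13 1/m^2


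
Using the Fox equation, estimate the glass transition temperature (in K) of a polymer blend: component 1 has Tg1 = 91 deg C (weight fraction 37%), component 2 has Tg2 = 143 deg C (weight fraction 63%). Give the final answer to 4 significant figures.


1/Tg = w1/Tg1 + w2/Tg2 (in Kelvin)
Tg1 = 364.15 K, Tg2 = 416.15 K
1/Tg = 0.37/364.15 + 0.63/416.15
Tg = 395.3 K


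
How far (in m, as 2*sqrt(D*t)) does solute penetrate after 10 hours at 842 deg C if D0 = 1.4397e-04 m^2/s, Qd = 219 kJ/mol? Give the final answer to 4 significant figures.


Step 1: D = D0 * exp(-Qd/(R*T))
T = 1115.15 K
D = 1.4397e-04 * exp(-219e3 / (8.314 * 1115.15)) = 7.93857e-15 m^2/s
Step 2: L = 2*sqrt(D*t)
t = 10 h = 36000 s
L = 2*sqrt(7.93857e-15 * 36000) = 3.381e-05 m


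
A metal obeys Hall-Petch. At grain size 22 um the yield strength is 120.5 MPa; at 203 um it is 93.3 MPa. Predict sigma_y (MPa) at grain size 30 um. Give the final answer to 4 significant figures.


sigma_y = sigma0 + k / sqrt(d)
1/sqrt(d1) = 1/sqrt(2.2e-05) = 213.201;  1/sqrt(d2) = 70.1862
k = (sigma1 - sigma2) / (1/sqrt(d1) - 1/sqrt(d2)) = (120.5 - 93.3) / (213.201 - 70.1862) = 0.190191 MPa*m^0.5
sigma0 = sigma1 - k/sqrt(d1) = 120.5 - 0.190191*213.201 = 79.9512 MPa
sigma_y(d3) = 79.9512 + 0.190191 / sqrt(3e-05) = 114.7 MPa


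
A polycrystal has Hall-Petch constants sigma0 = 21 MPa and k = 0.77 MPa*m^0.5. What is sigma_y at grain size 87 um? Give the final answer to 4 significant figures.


sigma_y = sigma0 + k / sqrt(d)
d = 87 um = 8.7e-05 m
sigma_y = 21 + 0.77 / sqrt(8.7e-05)
sigma_y = 103.6 MPa


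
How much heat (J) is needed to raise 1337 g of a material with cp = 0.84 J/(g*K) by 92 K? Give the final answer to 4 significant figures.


Q = m * cp * dT
Q = 1337 * 0.84 * 92
Q = 103300 J


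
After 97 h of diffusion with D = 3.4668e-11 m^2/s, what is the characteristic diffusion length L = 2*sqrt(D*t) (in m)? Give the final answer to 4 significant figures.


t = 97 hr = 349200 s
Diffusion length = 2*sqrt(D*t)
= 2*sqrt(3.4668e-11 * 349200)
= 6.959e-03 m


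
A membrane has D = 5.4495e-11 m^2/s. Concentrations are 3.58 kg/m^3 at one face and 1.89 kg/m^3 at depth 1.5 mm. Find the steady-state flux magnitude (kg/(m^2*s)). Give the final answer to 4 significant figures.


J = -D * (dC/dx) = D * (C1 - C2) / dx
J = 5.4495e-11 * (3.58 - 1.89) / 1.5e-03
J = 6.14e-08 kg/(m^2*s)


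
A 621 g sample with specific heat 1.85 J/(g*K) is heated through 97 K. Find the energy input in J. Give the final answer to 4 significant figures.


Q = m * cp * dT
Q = 621 * 1.85 * 97
Q = 111400 J


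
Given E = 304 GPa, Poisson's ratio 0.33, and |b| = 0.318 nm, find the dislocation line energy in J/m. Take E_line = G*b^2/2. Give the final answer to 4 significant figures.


Step 1: G = E / (2*(1+nu))
G = 304 / (2*(1+0.33)) = 114.286 GPa = 1.14286e+11 Pa
Step 2: E_line = G*b^2/2
b = 0.318 nm = 3.18e-10 m
E_line = 0.5 * 1.14286e+11 * (3.18e-10)^2 = 5.779e-09 J/m


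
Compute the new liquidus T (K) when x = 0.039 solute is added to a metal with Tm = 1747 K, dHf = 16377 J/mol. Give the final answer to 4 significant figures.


dT = R*Tm^2*x / dHf
dT = 8.314 * 1747^2 * 0.039 / 16377
dT = 60.4263 K
T_new = 1747 - 60.4263 = 1687 K


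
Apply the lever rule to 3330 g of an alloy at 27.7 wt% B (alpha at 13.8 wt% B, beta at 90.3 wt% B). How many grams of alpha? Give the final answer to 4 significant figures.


f_alpha = (C_beta - C0) / (C_beta - C_alpha)
f_alpha = (90.3 - 27.7) / (90.3 - 13.8) = 0.818301
m_alpha = f_alpha * m_total = 0.818301 * 3330 = 2725 g


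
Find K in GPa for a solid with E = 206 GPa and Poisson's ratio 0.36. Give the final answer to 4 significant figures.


K = E / (3*(1-2*nu))
K = 206 / (3*(1-2*0.36))
K = 245.2 GPa


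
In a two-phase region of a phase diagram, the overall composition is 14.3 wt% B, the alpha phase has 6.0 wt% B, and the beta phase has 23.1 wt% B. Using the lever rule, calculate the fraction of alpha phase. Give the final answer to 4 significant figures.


f_alpha = (C_beta - C0) / (C_beta - C_alpha)
f_alpha = (23.1 - 14.3) / (23.1 - 6.0)
f_alpha = 0.5146


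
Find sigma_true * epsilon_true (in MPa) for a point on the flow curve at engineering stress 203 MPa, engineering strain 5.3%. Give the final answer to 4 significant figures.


sigma_true = sigma_eng * (1 + epsilon_eng)
sigma_true = 203 * (1 + 0.053) = 213.759 MPa
epsilon_true = ln(1 + epsilon_eng)
epsilon_true = ln(1 + 0.053) = 0.0516432
sigma_true * epsilon_true = 213.759 * 0.0516432 = 11.04 MPa


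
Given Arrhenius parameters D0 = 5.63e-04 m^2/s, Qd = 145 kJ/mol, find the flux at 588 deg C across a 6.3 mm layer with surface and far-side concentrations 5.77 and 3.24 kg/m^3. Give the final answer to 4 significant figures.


Step 1: D = D0 * exp(-Qd/(R*T))
T = 588 + 273.15 = 861.15 K
D = 5.63e-04 * exp(-145e3 / (8.314 * 861.15)) = 9.01464e-13 m^2/s
Step 2: J = D * (C1 - C2) / dx
J = 9.01464e-13 * (5.77 - 3.24) / 6.3e-03
J = 3.62e-10 kg/(m^2*s)
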